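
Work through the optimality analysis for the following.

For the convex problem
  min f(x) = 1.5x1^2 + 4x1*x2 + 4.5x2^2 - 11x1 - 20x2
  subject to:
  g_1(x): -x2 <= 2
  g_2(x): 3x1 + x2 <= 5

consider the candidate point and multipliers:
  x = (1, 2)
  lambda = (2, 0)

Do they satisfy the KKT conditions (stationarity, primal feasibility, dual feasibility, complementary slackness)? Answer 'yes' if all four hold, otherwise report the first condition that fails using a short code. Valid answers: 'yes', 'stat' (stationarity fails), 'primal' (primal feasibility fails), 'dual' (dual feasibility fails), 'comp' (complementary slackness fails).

Gradient of f: grad f(x) = Q x + c = (0, 2)
Constraint values g_i(x) = a_i^T x - b_i:
  g_1((1, 2)) = -4
  g_2((1, 2)) = 0
Stationarity residual: grad f(x) + sum_i lambda_i a_i = (0, 0)
  -> stationarity OK
Primal feasibility (all g_i <= 0): OK
Dual feasibility (all lambda_i >= 0): OK
Complementary slackness (lambda_i * g_i(x) = 0 for all i): FAILS

Verdict: the first failing condition is complementary_slackness -> comp.

comp


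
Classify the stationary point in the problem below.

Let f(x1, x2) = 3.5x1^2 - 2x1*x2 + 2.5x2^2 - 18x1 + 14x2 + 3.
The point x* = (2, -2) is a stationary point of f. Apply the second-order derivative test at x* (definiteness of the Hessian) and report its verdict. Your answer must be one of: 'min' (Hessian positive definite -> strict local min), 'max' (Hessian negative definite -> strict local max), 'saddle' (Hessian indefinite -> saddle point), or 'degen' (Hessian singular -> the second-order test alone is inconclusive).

Compute the Hessian H = grad^2 f:
  H = [[7, -2], [-2, 5]]
Verify stationarity: grad f(x*) = H x* + g = (0, 0).
Eigenvalues of H: 3.7639, 8.2361.
Both eigenvalues > 0, so H is positive definite -> x* is a strict local min.

min


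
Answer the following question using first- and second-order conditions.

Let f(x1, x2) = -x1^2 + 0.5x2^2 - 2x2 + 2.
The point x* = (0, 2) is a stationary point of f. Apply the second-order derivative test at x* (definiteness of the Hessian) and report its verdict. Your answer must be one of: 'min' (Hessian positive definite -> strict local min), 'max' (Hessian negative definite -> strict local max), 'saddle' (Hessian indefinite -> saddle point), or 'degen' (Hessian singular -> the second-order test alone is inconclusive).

Compute the Hessian H = grad^2 f:
  H = [[-2, 0], [0, 1]]
Verify stationarity: grad f(x*) = H x* + g = (0, 0).
Eigenvalues of H: -2, 1.
Eigenvalues have mixed signs, so H is indefinite -> x* is a saddle point.

saddle


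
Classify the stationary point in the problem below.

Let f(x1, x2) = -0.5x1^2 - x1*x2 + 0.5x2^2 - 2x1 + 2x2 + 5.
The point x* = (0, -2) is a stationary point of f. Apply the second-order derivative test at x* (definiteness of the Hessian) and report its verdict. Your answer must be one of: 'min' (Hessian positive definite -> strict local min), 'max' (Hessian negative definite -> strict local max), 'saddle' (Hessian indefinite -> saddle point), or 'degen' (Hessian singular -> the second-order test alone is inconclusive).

Compute the Hessian H = grad^2 f:
  H = [[-1, -1], [-1, 1]]
Verify stationarity: grad f(x*) = H x* + g = (0, 0).
Eigenvalues of H: -1.4142, 1.4142.
Eigenvalues have mixed signs, so H is indefinite -> x* is a saddle point.

saddle


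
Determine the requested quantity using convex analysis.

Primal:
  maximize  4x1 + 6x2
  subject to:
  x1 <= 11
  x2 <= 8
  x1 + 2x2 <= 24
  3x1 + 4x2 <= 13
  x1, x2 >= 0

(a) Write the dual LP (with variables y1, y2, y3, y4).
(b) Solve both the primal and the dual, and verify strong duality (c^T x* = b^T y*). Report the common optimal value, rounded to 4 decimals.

The standard primal-dual pair for 'max c^T x s.t. A x <= b, x >= 0' is:
  Dual:  min b^T y  s.t.  A^T y >= c,  y >= 0.

So the dual LP is:
  minimize  11y1 + 8y2 + 24y3 + 13y4
  subject to:
    y1 + y3 + 3y4 >= 4
    y2 + 2y3 + 4y4 >= 6
    y1, y2, y3, y4 >= 0

Solving the primal: x* = (0, 3.25).
  primal value c^T x* = 19.5.
Solving the dual: y* = (0, 0, 0, 1.5).
  dual value b^T y* = 19.5.
Strong duality: c^T x* = b^T y*. Confirmed.

19.5


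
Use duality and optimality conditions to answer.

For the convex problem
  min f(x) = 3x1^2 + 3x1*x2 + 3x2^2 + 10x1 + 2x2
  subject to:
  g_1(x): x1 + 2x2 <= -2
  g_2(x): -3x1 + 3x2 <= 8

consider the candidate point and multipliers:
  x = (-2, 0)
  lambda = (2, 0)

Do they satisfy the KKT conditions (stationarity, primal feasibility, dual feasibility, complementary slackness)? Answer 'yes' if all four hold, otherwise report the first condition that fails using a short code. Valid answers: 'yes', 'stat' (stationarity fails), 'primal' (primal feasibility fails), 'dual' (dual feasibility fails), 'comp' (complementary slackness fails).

Gradient of f: grad f(x) = Q x + c = (-2, -4)
Constraint values g_i(x) = a_i^T x - b_i:
  g_1((-2, 0)) = 0
  g_2((-2, 0)) = -2
Stationarity residual: grad f(x) + sum_i lambda_i a_i = (0, 0)
  -> stationarity OK
Primal feasibility (all g_i <= 0): OK
Dual feasibility (all lambda_i >= 0): OK
Complementary slackness (lambda_i * g_i(x) = 0 for all i): OK

Verdict: yes, KKT holds.

yes


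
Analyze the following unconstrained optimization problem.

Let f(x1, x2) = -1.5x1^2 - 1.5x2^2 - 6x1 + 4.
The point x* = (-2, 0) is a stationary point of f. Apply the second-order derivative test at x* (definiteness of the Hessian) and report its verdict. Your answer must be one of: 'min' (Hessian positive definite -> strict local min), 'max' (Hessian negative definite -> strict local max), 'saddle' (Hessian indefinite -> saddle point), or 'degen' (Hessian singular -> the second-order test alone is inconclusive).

Compute the Hessian H = grad^2 f:
  H = [[-3, 0], [0, -3]]
Verify stationarity: grad f(x*) = H x* + g = (0, 0).
Eigenvalues of H: -3, -3.
Both eigenvalues < 0, so H is negative definite -> x* is a strict local max.

max


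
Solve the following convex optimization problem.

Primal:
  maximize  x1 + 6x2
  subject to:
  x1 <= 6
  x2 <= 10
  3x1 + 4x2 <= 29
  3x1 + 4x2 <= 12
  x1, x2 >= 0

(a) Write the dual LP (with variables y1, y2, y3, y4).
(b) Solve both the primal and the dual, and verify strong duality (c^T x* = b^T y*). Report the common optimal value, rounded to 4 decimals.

The standard primal-dual pair for 'max c^T x s.t. A x <= b, x >= 0' is:
  Dual:  min b^T y  s.t.  A^T y >= c,  y >= 0.

So the dual LP is:
  minimize  6y1 + 10y2 + 29y3 + 12y4
  subject to:
    y1 + 3y3 + 3y4 >= 1
    y2 + 4y3 + 4y4 >= 6
    y1, y2, y3, y4 >= 0

Solving the primal: x* = (0, 3).
  primal value c^T x* = 18.
Solving the dual: y* = (0, 0, 0, 1.5).
  dual value b^T y* = 18.
Strong duality: c^T x* = b^T y*. Confirmed.

18


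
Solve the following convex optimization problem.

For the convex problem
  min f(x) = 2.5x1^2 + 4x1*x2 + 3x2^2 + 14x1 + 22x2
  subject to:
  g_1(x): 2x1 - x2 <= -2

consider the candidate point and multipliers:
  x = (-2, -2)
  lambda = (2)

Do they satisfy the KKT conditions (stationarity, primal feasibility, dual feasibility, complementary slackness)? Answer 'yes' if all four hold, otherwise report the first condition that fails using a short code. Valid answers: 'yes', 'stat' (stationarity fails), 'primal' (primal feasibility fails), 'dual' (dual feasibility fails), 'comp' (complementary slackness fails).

Gradient of f: grad f(x) = Q x + c = (-4, 2)
Constraint values g_i(x) = a_i^T x - b_i:
  g_1((-2, -2)) = 0
Stationarity residual: grad f(x) + sum_i lambda_i a_i = (0, 0)
  -> stationarity OK
Primal feasibility (all g_i <= 0): OK
Dual feasibility (all lambda_i >= 0): OK
Complementary slackness (lambda_i * g_i(x) = 0 for all i): OK

Verdict: yes, KKT holds.

yes


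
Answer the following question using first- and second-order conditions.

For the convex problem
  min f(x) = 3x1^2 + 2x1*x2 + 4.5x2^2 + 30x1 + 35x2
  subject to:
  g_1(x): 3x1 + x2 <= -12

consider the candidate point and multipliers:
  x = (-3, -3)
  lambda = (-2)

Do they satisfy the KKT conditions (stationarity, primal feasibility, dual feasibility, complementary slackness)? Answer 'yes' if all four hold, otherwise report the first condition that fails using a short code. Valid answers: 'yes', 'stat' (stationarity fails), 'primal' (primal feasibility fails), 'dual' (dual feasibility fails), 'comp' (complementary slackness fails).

Gradient of f: grad f(x) = Q x + c = (6, 2)
Constraint values g_i(x) = a_i^T x - b_i:
  g_1((-3, -3)) = 0
Stationarity residual: grad f(x) + sum_i lambda_i a_i = (0, 0)
  -> stationarity OK
Primal feasibility (all g_i <= 0): OK
Dual feasibility (all lambda_i >= 0): FAILS
Complementary slackness (lambda_i * g_i(x) = 0 for all i): OK

Verdict: the first failing condition is dual_feasibility -> dual.

dual


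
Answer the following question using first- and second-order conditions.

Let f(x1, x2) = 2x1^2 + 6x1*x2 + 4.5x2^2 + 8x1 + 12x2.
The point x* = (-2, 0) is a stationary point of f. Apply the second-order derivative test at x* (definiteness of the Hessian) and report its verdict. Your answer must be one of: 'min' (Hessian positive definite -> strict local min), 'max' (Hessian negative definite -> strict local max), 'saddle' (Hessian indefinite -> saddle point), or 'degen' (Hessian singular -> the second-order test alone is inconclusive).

Compute the Hessian H = grad^2 f:
  H = [[4, 6], [6, 9]]
Verify stationarity: grad f(x*) = H x* + g = (0, 0).
Eigenvalues of H: 0, 13.
H has a zero eigenvalue (singular; positive semidefinite but not definite), so H is neither positive definite, negative definite, nor indefinite. The second-order test alone is inconclusive -> degen.
(Indeed, f is constant along the null direction of H through x*, so x* is not a strict local extremum.)

degen


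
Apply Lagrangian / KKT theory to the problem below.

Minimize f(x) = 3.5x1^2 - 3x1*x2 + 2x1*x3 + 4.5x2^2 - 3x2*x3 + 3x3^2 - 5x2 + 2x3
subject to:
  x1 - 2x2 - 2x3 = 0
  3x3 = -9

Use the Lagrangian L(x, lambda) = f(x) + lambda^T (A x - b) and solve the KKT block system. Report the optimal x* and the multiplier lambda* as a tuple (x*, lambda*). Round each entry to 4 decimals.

Form the Lagrangian:
  L(x, lambda) = (1/2) x^T Q x + c^T x + lambda^T (A x - b)
Stationarity (grad_x L = 0): Q x + c + A^T lambda = 0.
Primal feasibility: A x = b.

This gives the KKT block system:
  [ Q   A^T ] [ x     ]   [-c ]
  [ A    0  ] [ lambda ] = [ b ]

Solving the linear system:
  x*      = (-0.08, 2.96, -3)
  lambda* = (15.44, 18.64)
  f(x*)   = 73.48

x* = (-0.08, 2.96, -3), lambda* = (15.44, 18.64)


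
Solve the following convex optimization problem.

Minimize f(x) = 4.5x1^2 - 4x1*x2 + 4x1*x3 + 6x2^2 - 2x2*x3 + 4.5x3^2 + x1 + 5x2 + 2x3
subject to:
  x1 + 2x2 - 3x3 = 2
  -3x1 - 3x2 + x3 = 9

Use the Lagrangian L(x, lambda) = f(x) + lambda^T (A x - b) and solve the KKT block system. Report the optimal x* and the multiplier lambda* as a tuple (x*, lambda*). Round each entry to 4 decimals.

Form the Lagrangian:
  L(x, lambda) = (1/2) x^T Q x + c^T x + lambda^T (A x - b)
Stationarity (grad_x L = 0): Q x + c + A^T lambda = 0.
Primal feasibility: A x = b.

This gives the KKT block system:
  [ Q   A^T ] [ x     ]   [-c ]
  [ A    0  ] [ lambda ] = [ b ]

Solving the linear system:
  x*      = (-1.8596, -2.0176, -2.6316)
  lambda* = (-11.6818, -9.9579)
  f(x*)   = 47.887

x* = (-1.8596, -2.0176, -2.6316), lambda* = (-11.6818, -9.9579)


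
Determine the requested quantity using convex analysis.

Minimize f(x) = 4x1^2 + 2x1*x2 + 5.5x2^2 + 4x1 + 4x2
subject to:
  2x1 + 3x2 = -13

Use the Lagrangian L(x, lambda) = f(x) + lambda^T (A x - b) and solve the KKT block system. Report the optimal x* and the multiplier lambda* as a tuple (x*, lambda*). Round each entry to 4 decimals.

Form the Lagrangian:
  L(x, lambda) = (1/2) x^T Q x + c^T x + lambda^T (A x - b)
Stationarity (grad_x L = 0): Q x + c + A^T lambda = 0.
Primal feasibility: A x = b.

This gives the KKT block system:
  [ Q   A^T ] [ x     ]   [-c ]
  [ A    0  ] [ lambda ] = [ b ]

Solving the linear system:
  x*      = (-2.3913, -2.7391)
  lambda* = (10.3043)
  f(x*)   = 56.7174

x* = (-2.3913, -2.7391), lambda* = (10.3043)


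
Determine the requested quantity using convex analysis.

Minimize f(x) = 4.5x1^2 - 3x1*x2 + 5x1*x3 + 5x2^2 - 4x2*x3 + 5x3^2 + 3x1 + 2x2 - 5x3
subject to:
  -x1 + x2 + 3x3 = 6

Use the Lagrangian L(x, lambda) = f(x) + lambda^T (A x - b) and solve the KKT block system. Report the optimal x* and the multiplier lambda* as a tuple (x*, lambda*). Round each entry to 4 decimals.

Form the Lagrangian:
  L(x, lambda) = (1/2) x^T Q x + c^T x + lambda^T (A x - b)
Stationarity (grad_x L = 0): Q x + c + A^T lambda = 0.
Primal feasibility: A x = b.

This gives the KKT block system:
  [ Q   A^T ] [ x     ]   [-c ]
  [ A    0  ] [ lambda ] = [ b ]

Solving the linear system:
  x*      = (-1.2607, 0.1477, 1.5305)
  lambda* = (-1.137)
  f(x*)   = -2.1588

x* = (-1.2607, 0.1477, 1.5305), lambda* = (-1.137)


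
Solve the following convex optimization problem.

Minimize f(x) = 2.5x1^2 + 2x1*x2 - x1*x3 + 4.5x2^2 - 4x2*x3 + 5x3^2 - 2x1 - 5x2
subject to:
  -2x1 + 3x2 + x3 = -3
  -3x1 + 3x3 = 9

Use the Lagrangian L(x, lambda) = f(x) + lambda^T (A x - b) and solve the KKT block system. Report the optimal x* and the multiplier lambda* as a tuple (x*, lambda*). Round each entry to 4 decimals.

Form the Lagrangian:
  L(x, lambda) = (1/2) x^T Q x + c^T x + lambda^T (A x - b)
Stationarity (grad_x L = 0): Q x + c + A^T lambda = 0.
Primal feasibility: A x = b.

This gives the KKT block system:
  [ Q   A^T ] [ x     ]   [-c ]
  [ A    0  ] [ lambda ] = [ b ]

Solving the linear system:
  x*      = (-1.3684, -2.4561, 1.6316)
  lambda* = (12.1228, -13.2105)
  f(x*)   = 85.1404

x* = (-1.3684, -2.4561, 1.6316), lambda* = (12.1228, -13.2105)


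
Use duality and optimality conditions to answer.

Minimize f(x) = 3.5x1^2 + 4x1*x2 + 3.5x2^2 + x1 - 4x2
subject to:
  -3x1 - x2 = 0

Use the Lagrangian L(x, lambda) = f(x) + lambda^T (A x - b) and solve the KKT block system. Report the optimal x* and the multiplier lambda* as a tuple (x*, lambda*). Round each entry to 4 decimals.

Form the Lagrangian:
  L(x, lambda) = (1/2) x^T Q x + c^T x + lambda^T (A x - b)
Stationarity (grad_x L = 0): Q x + c + A^T lambda = 0.
Primal feasibility: A x = b.

This gives the KKT block system:
  [ Q   A^T ] [ x     ]   [-c ]
  [ A    0  ] [ lambda ] = [ b ]

Solving the linear system:
  x*      = (-0.2826, 0.8478)
  lambda* = (0.8043)
  f(x*)   = -1.837

x* = (-0.2826, 0.8478), lambda* = (0.8043)


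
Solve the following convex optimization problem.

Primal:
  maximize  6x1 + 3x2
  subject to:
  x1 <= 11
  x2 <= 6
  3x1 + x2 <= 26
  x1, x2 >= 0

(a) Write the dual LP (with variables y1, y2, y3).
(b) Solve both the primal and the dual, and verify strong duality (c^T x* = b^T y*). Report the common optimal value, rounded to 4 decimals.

The standard primal-dual pair for 'max c^T x s.t. A x <= b, x >= 0' is:
  Dual:  min b^T y  s.t.  A^T y >= c,  y >= 0.

So the dual LP is:
  minimize  11y1 + 6y2 + 26y3
  subject to:
    y1 + 3y3 >= 6
    y2 + y3 >= 3
    y1, y2, y3 >= 0

Solving the primal: x* = (6.6667, 6).
  primal value c^T x* = 58.
Solving the dual: y* = (0, 1, 2).
  dual value b^T y* = 58.
Strong duality: c^T x* = b^T y*. Confirmed.

58


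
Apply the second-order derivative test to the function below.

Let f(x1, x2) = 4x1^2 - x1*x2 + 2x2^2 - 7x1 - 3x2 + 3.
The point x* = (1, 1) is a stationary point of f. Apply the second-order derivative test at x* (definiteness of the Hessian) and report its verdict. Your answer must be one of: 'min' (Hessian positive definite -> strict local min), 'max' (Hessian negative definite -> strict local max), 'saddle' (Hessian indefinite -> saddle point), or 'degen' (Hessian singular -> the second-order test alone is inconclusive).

Compute the Hessian H = grad^2 f:
  H = [[8, -1], [-1, 4]]
Verify stationarity: grad f(x*) = H x* + g = (0, 0).
Eigenvalues of H: 3.7639, 8.2361.
Both eigenvalues > 0, so H is positive definite -> x* is a strict local min.

min


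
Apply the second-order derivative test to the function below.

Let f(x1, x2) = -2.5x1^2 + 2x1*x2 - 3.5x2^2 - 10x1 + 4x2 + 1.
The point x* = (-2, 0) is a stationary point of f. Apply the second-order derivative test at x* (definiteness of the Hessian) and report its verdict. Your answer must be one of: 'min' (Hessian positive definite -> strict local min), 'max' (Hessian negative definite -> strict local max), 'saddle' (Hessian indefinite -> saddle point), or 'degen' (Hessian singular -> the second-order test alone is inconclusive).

Compute the Hessian H = grad^2 f:
  H = [[-5, 2], [2, -7]]
Verify stationarity: grad f(x*) = H x* + g = (0, 0).
Eigenvalues of H: -8.2361, -3.7639.
Both eigenvalues < 0, so H is negative definite -> x* is a strict local max.

max


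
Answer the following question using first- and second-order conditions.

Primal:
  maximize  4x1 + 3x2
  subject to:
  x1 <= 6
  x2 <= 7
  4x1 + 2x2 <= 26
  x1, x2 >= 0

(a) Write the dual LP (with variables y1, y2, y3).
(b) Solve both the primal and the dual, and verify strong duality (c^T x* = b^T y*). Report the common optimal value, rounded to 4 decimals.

The standard primal-dual pair for 'max c^T x s.t. A x <= b, x >= 0' is:
  Dual:  min b^T y  s.t.  A^T y >= c,  y >= 0.

So the dual LP is:
  minimize  6y1 + 7y2 + 26y3
  subject to:
    y1 + 4y3 >= 4
    y2 + 2y3 >= 3
    y1, y2, y3 >= 0

Solving the primal: x* = (3, 7).
  primal value c^T x* = 33.
Solving the dual: y* = (0, 1, 1).
  dual value b^T y* = 33.
Strong duality: c^T x* = b^T y*. Confirmed.

33


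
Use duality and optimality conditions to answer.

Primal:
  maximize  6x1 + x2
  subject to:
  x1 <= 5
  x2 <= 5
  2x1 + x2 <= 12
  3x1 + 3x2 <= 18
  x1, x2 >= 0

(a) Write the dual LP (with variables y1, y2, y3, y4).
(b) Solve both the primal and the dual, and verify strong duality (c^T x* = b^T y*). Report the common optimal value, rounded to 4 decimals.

The standard primal-dual pair for 'max c^T x s.t. A x <= b, x >= 0' is:
  Dual:  min b^T y  s.t.  A^T y >= c,  y >= 0.

So the dual LP is:
  minimize  5y1 + 5y2 + 12y3 + 18y4
  subject to:
    y1 + 2y3 + 3y4 >= 6
    y2 + y3 + 3y4 >= 1
    y1, y2, y3, y4 >= 0

Solving the primal: x* = (5, 1).
  primal value c^T x* = 31.
Solving the dual: y* = (5, 0, 0, 0.3333).
  dual value b^T y* = 31.
Strong duality: c^T x* = b^T y*. Confirmed.

31


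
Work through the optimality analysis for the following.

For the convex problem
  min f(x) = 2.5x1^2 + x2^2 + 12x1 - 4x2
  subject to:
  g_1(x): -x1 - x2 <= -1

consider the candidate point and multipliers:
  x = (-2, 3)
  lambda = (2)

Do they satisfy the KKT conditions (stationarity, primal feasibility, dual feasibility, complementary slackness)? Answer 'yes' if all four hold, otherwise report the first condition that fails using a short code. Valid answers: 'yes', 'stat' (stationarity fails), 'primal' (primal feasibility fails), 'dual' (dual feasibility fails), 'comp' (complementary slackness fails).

Gradient of f: grad f(x) = Q x + c = (2, 2)
Constraint values g_i(x) = a_i^T x - b_i:
  g_1((-2, 3)) = 0
Stationarity residual: grad f(x) + sum_i lambda_i a_i = (0, 0)
  -> stationarity OK
Primal feasibility (all g_i <= 0): OK
Dual feasibility (all lambda_i >= 0): OK
Complementary slackness (lambda_i * g_i(x) = 0 for all i): OK

Verdict: yes, KKT holds.

yes


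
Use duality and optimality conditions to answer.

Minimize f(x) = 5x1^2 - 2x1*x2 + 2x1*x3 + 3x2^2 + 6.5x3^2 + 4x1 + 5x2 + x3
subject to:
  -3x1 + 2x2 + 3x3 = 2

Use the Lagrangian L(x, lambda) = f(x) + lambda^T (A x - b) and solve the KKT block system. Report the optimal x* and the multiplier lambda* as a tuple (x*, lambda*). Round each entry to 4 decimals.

Form the Lagrangian:
  L(x, lambda) = (1/2) x^T Q x + c^T x + lambda^T (A x - b)
Stationarity (grad_x L = 0): Q x + c + A^T lambda = 0.
Primal feasibility: A x = b.

This gives the KKT block system:
  [ Q   A^T ] [ x     ]   [-c ]
  [ A    0  ] [ lambda ] = [ b ]

Solving the linear system:
  x*      = (-0.9157, -0.8103, 0.2912)
  lambda* = (-0.9847)
  f(x*)   = -2.727

x* = (-0.9157, -0.8103, 0.2912), lambda* = (-0.9847)


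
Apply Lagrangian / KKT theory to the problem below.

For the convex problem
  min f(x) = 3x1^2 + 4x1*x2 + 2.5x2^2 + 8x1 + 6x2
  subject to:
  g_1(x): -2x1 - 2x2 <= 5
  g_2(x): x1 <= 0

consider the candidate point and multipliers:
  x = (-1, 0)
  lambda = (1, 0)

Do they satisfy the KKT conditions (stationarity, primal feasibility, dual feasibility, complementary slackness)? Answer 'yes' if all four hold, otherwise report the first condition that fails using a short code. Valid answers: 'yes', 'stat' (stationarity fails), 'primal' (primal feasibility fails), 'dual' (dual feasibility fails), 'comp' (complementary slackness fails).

Gradient of f: grad f(x) = Q x + c = (2, 2)
Constraint values g_i(x) = a_i^T x - b_i:
  g_1((-1, 0)) = -3
  g_2((-1, 0)) = -1
Stationarity residual: grad f(x) + sum_i lambda_i a_i = (0, 0)
  -> stationarity OK
Primal feasibility (all g_i <= 0): OK
Dual feasibility (all lambda_i >= 0): OK
Complementary slackness (lambda_i * g_i(x) = 0 for all i): FAILS

Verdict: the first failing condition is complementary_slackness -> comp.

comp


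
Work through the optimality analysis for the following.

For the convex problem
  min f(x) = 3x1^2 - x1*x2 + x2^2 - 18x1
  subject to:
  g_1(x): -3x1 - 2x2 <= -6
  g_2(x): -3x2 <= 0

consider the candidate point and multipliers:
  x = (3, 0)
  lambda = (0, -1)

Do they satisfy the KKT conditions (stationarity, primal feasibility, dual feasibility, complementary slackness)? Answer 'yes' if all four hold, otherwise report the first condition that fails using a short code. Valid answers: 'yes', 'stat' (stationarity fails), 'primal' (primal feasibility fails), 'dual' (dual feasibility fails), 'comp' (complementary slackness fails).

Gradient of f: grad f(x) = Q x + c = (0, -3)
Constraint values g_i(x) = a_i^T x - b_i:
  g_1((3, 0)) = -3
  g_2((3, 0)) = 0
Stationarity residual: grad f(x) + sum_i lambda_i a_i = (0, 0)
  -> stationarity OK
Primal feasibility (all g_i <= 0): OK
Dual feasibility (all lambda_i >= 0): FAILS
Complementary slackness (lambda_i * g_i(x) = 0 for all i): OK

Verdict: the first failing condition is dual_feasibility -> dual.

dual


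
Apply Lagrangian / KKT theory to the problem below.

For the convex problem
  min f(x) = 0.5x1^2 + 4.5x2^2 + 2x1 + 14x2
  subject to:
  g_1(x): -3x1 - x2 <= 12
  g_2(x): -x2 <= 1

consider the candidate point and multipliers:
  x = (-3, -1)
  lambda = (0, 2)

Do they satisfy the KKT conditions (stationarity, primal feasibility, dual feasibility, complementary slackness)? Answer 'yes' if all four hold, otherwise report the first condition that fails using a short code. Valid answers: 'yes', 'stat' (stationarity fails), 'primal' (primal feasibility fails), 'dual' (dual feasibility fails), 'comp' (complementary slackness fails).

Gradient of f: grad f(x) = Q x + c = (-1, 5)
Constraint values g_i(x) = a_i^T x - b_i:
  g_1((-3, -1)) = -2
  g_2((-3, -1)) = 0
Stationarity residual: grad f(x) + sum_i lambda_i a_i = (-1, 3)
  -> stationarity FAILS
Primal feasibility (all g_i <= 0): OK
Dual feasibility (all lambda_i >= 0): OK
Complementary slackness (lambda_i * g_i(x) = 0 for all i): OK

Verdict: the first failing condition is stationarity -> stat.

stat


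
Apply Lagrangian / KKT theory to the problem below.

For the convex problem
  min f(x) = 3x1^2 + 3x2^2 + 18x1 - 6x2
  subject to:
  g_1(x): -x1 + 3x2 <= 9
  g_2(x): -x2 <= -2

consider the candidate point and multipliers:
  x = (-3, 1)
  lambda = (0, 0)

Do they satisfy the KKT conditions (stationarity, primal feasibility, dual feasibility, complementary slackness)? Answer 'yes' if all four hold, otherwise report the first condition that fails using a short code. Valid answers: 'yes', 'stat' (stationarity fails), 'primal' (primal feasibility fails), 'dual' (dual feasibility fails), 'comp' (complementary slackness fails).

Gradient of f: grad f(x) = Q x + c = (0, 0)
Constraint values g_i(x) = a_i^T x - b_i:
  g_1((-3, 1)) = -3
  g_2((-3, 1)) = 1
Stationarity residual: grad f(x) + sum_i lambda_i a_i = (0, 0)
  -> stationarity OK
Primal feasibility (all g_i <= 0): FAILS
Dual feasibility (all lambda_i >= 0): OK
Complementary slackness (lambda_i * g_i(x) = 0 for all i): OK

Verdict: the first failing condition is primal_feasibility -> primal.

primal


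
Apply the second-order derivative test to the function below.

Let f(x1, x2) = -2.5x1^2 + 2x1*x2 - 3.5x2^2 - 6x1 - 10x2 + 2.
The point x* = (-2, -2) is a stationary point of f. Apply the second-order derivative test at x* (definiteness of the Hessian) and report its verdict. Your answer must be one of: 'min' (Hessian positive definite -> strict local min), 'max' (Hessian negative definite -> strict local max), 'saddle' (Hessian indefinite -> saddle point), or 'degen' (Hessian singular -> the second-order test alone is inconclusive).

Compute the Hessian H = grad^2 f:
  H = [[-5, 2], [2, -7]]
Verify stationarity: grad f(x*) = H x* + g = (0, 0).
Eigenvalues of H: -8.2361, -3.7639.
Both eigenvalues < 0, so H is negative definite -> x* is a strict local max.

max


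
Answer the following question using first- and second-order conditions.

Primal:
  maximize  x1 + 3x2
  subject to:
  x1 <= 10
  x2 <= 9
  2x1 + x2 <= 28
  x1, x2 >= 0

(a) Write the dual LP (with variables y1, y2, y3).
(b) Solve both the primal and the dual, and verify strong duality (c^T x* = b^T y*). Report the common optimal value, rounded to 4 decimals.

The standard primal-dual pair for 'max c^T x s.t. A x <= b, x >= 0' is:
  Dual:  min b^T y  s.t.  A^T y >= c,  y >= 0.

So the dual LP is:
  minimize  10y1 + 9y2 + 28y3
  subject to:
    y1 + 2y3 >= 1
    y2 + y3 >= 3
    y1, y2, y3 >= 0

Solving the primal: x* = (9.5, 9).
  primal value c^T x* = 36.5.
Solving the dual: y* = (0, 2.5, 0.5).
  dual value b^T y* = 36.5.
Strong duality: c^T x* = b^T y*. Confirmed.

36.5


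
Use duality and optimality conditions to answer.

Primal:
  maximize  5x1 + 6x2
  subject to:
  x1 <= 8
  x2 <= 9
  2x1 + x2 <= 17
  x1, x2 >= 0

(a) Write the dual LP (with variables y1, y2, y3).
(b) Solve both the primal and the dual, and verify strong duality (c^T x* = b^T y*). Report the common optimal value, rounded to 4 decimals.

The standard primal-dual pair for 'max c^T x s.t. A x <= b, x >= 0' is:
  Dual:  min b^T y  s.t.  A^T y >= c,  y >= 0.

So the dual LP is:
  minimize  8y1 + 9y2 + 17y3
  subject to:
    y1 + 2y3 >= 5
    y2 + y3 >= 6
    y1, y2, y3 >= 0

Solving the primal: x* = (4, 9).
  primal value c^T x* = 74.
Solving the dual: y* = (0, 3.5, 2.5).
  dual value b^T y* = 74.
Strong duality: c^T x* = b^T y*. Confirmed.

74


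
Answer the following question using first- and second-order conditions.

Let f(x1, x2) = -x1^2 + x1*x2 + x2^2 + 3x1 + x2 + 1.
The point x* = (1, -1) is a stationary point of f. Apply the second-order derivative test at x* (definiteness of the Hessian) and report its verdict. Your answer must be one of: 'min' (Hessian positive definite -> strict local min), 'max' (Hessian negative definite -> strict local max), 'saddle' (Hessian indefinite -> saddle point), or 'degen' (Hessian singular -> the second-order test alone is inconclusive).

Compute the Hessian H = grad^2 f:
  H = [[-2, 1], [1, 2]]
Verify stationarity: grad f(x*) = H x* + g = (0, 0).
Eigenvalues of H: -2.2361, 2.2361.
Eigenvalues have mixed signs, so H is indefinite -> x* is a saddle point.

saddle


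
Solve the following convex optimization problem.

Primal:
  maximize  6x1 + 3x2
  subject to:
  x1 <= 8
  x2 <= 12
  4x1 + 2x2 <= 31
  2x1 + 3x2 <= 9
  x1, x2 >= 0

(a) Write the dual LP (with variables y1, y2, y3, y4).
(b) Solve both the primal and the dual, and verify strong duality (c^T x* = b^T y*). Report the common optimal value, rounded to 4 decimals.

The standard primal-dual pair for 'max c^T x s.t. A x <= b, x >= 0' is:
  Dual:  min b^T y  s.t.  A^T y >= c,  y >= 0.

So the dual LP is:
  minimize  8y1 + 12y2 + 31y3 + 9y4
  subject to:
    y1 + 4y3 + 2y4 >= 6
    y2 + 2y3 + 3y4 >= 3
    y1, y2, y3, y4 >= 0

Solving the primal: x* = (4.5, 0).
  primal value c^T x* = 27.
Solving the dual: y* = (0, 0, 0, 3).
  dual value b^T y* = 27.
Strong duality: c^T x* = b^T y*. Confirmed.

27


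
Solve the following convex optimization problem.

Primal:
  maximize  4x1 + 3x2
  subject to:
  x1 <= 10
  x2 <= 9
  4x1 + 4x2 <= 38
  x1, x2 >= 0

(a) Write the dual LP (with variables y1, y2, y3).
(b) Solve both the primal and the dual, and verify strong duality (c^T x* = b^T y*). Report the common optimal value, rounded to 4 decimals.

The standard primal-dual pair for 'max c^T x s.t. A x <= b, x >= 0' is:
  Dual:  min b^T y  s.t.  A^T y >= c,  y >= 0.

So the dual LP is:
  minimize  10y1 + 9y2 + 38y3
  subject to:
    y1 + 4y3 >= 4
    y2 + 4y3 >= 3
    y1, y2, y3 >= 0

Solving the primal: x* = (9.5, 0).
  primal value c^T x* = 38.
Solving the dual: y* = (0, 0, 1).
  dual value b^T y* = 38.
Strong duality: c^T x* = b^T y*. Confirmed.

38


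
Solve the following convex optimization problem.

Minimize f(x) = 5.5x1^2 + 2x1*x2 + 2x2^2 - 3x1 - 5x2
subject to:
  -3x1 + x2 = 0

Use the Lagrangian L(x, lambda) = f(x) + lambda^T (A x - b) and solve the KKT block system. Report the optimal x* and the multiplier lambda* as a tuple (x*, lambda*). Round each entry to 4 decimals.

Form the Lagrangian:
  L(x, lambda) = (1/2) x^T Q x + c^T x + lambda^T (A x - b)
Stationarity (grad_x L = 0): Q x + c + A^T lambda = 0.
Primal feasibility: A x = b.

This gives the KKT block system:
  [ Q   A^T ] [ x     ]   [-c ]
  [ A    0  ] [ lambda ] = [ b ]

Solving the linear system:
  x*      = (0.3051, 0.9153)
  lambda* = (0.7288)
  f(x*)   = -2.7458

x* = (0.3051, 0.9153), lambda* = (0.7288)


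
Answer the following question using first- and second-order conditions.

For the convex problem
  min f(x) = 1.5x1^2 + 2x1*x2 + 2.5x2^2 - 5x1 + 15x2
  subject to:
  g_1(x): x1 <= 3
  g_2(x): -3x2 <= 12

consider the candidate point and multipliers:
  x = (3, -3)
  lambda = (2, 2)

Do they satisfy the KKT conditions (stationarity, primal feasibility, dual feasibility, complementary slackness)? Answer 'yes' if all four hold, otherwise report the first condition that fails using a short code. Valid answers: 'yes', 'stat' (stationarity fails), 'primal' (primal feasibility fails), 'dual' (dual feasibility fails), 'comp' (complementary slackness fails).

Gradient of f: grad f(x) = Q x + c = (-2, 6)
Constraint values g_i(x) = a_i^T x - b_i:
  g_1((3, -3)) = 0
  g_2((3, -3)) = -3
Stationarity residual: grad f(x) + sum_i lambda_i a_i = (0, 0)
  -> stationarity OK
Primal feasibility (all g_i <= 0): OK
Dual feasibility (all lambda_i >= 0): OK
Complementary slackness (lambda_i * g_i(x) = 0 for all i): FAILS

Verdict: the first failing condition is complementary_slackness -> comp.

comp


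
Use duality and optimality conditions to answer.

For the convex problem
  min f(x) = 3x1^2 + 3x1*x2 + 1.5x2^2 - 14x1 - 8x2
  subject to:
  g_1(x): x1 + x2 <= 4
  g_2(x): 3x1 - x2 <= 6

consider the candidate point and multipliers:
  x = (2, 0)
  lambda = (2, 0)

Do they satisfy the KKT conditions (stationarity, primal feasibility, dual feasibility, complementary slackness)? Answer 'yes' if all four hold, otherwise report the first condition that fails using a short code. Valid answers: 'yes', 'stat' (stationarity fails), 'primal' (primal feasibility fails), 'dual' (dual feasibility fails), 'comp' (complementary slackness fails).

Gradient of f: grad f(x) = Q x + c = (-2, -2)
Constraint values g_i(x) = a_i^T x - b_i:
  g_1((2, 0)) = -2
  g_2((2, 0)) = 0
Stationarity residual: grad f(x) + sum_i lambda_i a_i = (0, 0)
  -> stationarity OK
Primal feasibility (all g_i <= 0): OK
Dual feasibility (all lambda_i >= 0): OK
Complementary slackness (lambda_i * g_i(x) = 0 for all i): FAILS

Verdict: the first failing condition is complementary_slackness -> comp.

comp


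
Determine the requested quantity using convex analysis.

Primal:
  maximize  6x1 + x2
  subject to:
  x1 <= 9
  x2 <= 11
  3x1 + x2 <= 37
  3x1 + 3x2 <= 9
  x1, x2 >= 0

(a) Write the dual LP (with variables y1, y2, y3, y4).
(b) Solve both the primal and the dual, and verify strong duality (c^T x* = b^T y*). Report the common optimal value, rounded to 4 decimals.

The standard primal-dual pair for 'max c^T x s.t. A x <= b, x >= 0' is:
  Dual:  min b^T y  s.t.  A^T y >= c,  y >= 0.

So the dual LP is:
  minimize  9y1 + 11y2 + 37y3 + 9y4
  subject to:
    y1 + 3y3 + 3y4 >= 6
    y2 + y3 + 3y4 >= 1
    y1, y2, y3, y4 >= 0

Solving the primal: x* = (3, 0).
  primal value c^T x* = 18.
Solving the dual: y* = (0, 0, 0, 2).
  dual value b^T y* = 18.
Strong duality: c^T x* = b^T y*. Confirmed.

18


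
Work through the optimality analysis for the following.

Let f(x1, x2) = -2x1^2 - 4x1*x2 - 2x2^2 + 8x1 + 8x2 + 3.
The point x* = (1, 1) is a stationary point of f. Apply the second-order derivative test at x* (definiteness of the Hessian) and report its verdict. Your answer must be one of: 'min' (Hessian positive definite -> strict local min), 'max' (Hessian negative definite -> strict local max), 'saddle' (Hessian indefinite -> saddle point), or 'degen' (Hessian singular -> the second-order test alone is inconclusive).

Compute the Hessian H = grad^2 f:
  H = [[-4, -4], [-4, -4]]
Verify stationarity: grad f(x*) = H x* + g = (0, 0).
Eigenvalues of H: -8, 0.
H has a zero eigenvalue (singular; negative semidefinite but not definite), so H is neither positive definite, negative definite, nor indefinite. The second-order test alone is inconclusive -> degen.
(Indeed, f is constant along the null direction of H through x*, so x* is not a strict local extremum.)

degen


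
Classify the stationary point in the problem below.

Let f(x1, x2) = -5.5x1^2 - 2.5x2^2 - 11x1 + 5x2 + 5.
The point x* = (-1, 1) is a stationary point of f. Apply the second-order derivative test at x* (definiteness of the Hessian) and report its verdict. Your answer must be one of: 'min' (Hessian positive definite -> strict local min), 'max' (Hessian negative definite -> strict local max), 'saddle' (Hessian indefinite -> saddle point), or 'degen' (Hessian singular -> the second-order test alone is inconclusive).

Compute the Hessian H = grad^2 f:
  H = [[-11, 0], [0, -5]]
Verify stationarity: grad f(x*) = H x* + g = (0, 0).
Eigenvalues of H: -11, -5.
Both eigenvalues < 0, so H is negative definite -> x* is a strict local max.

max


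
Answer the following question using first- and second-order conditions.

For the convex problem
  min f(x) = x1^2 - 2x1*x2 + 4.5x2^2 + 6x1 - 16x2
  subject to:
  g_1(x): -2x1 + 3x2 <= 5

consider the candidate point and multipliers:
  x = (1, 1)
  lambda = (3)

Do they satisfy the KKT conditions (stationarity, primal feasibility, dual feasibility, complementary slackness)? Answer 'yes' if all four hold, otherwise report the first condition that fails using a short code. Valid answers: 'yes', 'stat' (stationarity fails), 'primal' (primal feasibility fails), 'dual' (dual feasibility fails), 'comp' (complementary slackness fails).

Gradient of f: grad f(x) = Q x + c = (6, -9)
Constraint values g_i(x) = a_i^T x - b_i:
  g_1((1, 1)) = -4
Stationarity residual: grad f(x) + sum_i lambda_i a_i = (0, 0)
  -> stationarity OK
Primal feasibility (all g_i <= 0): OK
Dual feasibility (all lambda_i >= 0): OK
Complementary slackness (lambda_i * g_i(x) = 0 for all i): FAILS

Verdict: the first failing condition is complementary_slackness -> comp.

comp


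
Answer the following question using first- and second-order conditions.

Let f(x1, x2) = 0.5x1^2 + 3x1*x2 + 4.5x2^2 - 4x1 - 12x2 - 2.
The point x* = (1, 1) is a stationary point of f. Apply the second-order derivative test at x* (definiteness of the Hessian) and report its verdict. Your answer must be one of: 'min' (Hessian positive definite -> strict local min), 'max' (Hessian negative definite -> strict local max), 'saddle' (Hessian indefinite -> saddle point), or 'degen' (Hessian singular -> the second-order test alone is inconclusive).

Compute the Hessian H = grad^2 f:
  H = [[1, 3], [3, 9]]
Verify stationarity: grad f(x*) = H x* + g = (0, 0).
Eigenvalues of H: 0, 10.
H has a zero eigenvalue (singular; positive semidefinite but not definite), so H is neither positive definite, negative definite, nor indefinite. The second-order test alone is inconclusive -> degen.
(Indeed, f is constant along the null direction of H through x*, so x* is not a strict local extremum.)

degen


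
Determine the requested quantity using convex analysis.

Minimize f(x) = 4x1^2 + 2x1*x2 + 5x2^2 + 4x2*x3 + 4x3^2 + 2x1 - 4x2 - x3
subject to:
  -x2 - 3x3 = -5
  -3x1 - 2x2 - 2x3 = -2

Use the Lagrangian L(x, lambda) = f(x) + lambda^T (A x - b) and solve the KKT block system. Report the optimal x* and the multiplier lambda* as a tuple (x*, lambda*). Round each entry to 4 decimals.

Form the Lagrangian:
  L(x, lambda) = (1/2) x^T Q x + c^T x + lambda^T (A x - b)
Stationarity (grad_x L = 0): Q x + c + A^T lambda = 0.
Primal feasibility: A x = b.

This gives the KKT block system:
  [ Q   A^T ] [ x     ]   [-c ]
  [ A    0  ] [ lambda ] = [ b ]

Solving the linear system:
  x*      = (-0.5354, 0.2046, 1.5985)
  lambda* = (4.6185, -0.6246)
  f(x*)   = 9.1777

x* = (-0.5354, 0.2046, 1.5985), lambda* = (4.6185, -0.6246)


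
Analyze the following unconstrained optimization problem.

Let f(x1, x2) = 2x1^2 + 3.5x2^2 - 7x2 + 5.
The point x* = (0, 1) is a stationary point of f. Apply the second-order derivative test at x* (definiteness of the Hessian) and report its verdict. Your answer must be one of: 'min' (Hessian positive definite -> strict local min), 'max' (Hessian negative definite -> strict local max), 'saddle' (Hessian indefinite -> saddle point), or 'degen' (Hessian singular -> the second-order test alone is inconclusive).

Compute the Hessian H = grad^2 f:
  H = [[4, 0], [0, 7]]
Verify stationarity: grad f(x*) = H x* + g = (0, 0).
Eigenvalues of H: 4, 7.
Both eigenvalues > 0, so H is positive definite -> x* is a strict local min.

min


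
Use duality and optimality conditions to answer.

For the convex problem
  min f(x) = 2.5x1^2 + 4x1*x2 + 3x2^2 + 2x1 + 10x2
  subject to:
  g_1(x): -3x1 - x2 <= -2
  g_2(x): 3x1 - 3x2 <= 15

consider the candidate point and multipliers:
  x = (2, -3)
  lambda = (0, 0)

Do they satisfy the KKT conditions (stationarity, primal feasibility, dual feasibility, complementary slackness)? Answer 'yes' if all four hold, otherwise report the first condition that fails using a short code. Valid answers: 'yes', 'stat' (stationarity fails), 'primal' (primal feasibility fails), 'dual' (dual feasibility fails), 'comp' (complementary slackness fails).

Gradient of f: grad f(x) = Q x + c = (0, 0)
Constraint values g_i(x) = a_i^T x - b_i:
  g_1((2, -3)) = -1
  g_2((2, -3)) = 0
Stationarity residual: grad f(x) + sum_i lambda_i a_i = (0, 0)
  -> stationarity OK
Primal feasibility (all g_i <= 0): OK
Dual feasibility (all lambda_i >= 0): OK
Complementary slackness (lambda_i * g_i(x) = 0 for all i): OK

Verdict: yes, KKT holds.

yes


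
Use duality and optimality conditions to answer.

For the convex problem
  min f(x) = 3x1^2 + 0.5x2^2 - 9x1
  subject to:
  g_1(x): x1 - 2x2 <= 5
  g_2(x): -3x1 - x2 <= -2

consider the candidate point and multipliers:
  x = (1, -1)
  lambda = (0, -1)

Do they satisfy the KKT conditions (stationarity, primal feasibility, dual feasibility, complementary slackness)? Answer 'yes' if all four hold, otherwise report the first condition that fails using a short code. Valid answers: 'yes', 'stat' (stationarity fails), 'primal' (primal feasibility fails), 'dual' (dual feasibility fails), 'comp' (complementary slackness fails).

Gradient of f: grad f(x) = Q x + c = (-3, -1)
Constraint values g_i(x) = a_i^T x - b_i:
  g_1((1, -1)) = -2
  g_2((1, -1)) = 0
Stationarity residual: grad f(x) + sum_i lambda_i a_i = (0, 0)
  -> stationarity OK
Primal feasibility (all g_i <= 0): OK
Dual feasibility (all lambda_i >= 0): FAILS
Complementary slackness (lambda_i * g_i(x) = 0 for all i): OK

Verdict: the first failing condition is dual_feasibility -> dual.

dual


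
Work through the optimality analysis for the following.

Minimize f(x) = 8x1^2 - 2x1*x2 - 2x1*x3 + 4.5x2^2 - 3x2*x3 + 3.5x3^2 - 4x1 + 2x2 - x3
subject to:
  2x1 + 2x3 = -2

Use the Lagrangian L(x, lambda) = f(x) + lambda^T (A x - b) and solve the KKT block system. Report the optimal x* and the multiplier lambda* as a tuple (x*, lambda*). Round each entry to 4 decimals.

Form the Lagrangian:
  L(x, lambda) = (1/2) x^T Q x + c^T x + lambda^T (A x - b)
Stationarity (grad_x L = 0): Q x + c + A^T lambda = 0.
Primal feasibility: A x = b.

This gives the KKT block system:
  [ Q   A^T ] [ x     ]   [-c ]
  [ A    0  ] [ lambda ] = [ b ]

Solving the linear system:
  x*      = (-0.2025, -0.5331, -0.7975)
  lambda* = (2.2893)
  f(x*)   = 2.5599

x* = (-0.2025, -0.5331, -0.7975), lambda* = (2.2893)
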